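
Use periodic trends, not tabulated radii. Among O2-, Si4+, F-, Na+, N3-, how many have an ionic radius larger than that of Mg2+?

4

These species are isoelectronic with 10 electrons. The only difference is the number of protons: Si4+ (Z=14), Mg2+ (Z=12), Na+ (Z=11), F- (Z=9), O2- (Z=8), N3- (Z=7). The strongest nuclear pull (Si4+) gives the smallest ion.
Relative to Mg2+, the ions that are larger are Na+, F-, O2-, N3-. That's 4.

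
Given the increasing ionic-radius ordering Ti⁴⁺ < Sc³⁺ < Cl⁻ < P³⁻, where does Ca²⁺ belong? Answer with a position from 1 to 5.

3

All of these have 18 electrons (isoelectronic). With the same electron cloud, the ion with the most protons pulls it in tightest. Nuclear charges: Ti⁴⁺ (Z=22), Sc³⁺ (Z=21), Ca²⁺ (Z=20), Cl⁻ (Z=17), P³⁻ (Z=15). Highest Z is smallest.
Putting Ca²⁺ in gives Ti⁴⁺ < Sc³⁺ < Ca²⁺ < Cl⁻ < P³⁻; it lands at slot 3.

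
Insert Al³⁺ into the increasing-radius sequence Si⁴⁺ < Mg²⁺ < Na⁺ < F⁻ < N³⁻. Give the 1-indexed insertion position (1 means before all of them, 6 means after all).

2

Each ion has 10 electrons. The ranking follows nuclear charge in reverse — greater Z gives a smaller radius. Si⁴⁺ (Z=14), Al³⁺ (Z=13), Mg²⁺ (Z=12), Na⁺ (Z=11), F⁻ (Z=9), N³⁻ (Z=7).
The complete sequence is Si⁴⁺ < Al³⁺ < Mg²⁺ < Na⁺ < F⁻ < N³⁻. Al³⁺ sits at position 2.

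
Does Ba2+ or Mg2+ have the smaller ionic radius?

All are in the same group with charge +2. Radius grows down the group as n (the outermost shell) increases.

Mg2+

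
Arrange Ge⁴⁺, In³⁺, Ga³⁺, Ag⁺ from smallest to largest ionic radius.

Tabulating Z and e⁻: Ge⁴⁺ (Z=32, 28 e⁻), Ga³⁺ (Z=31, 28 e⁻), In³⁺ (Z=49, 46 e⁻), Ag⁺ (Z=47, 46 e⁻). Ge⁴⁺ < Ga³⁺ (both 28 e⁻, Z=32>31); Ga³⁺ < In³⁺ (same group, period 4 vs 5); In³⁺ < Ag⁺ (both 46 e⁻, Z=49>47).

Ge⁴⁺ < Ga³⁺ < In³⁺ < Ag⁺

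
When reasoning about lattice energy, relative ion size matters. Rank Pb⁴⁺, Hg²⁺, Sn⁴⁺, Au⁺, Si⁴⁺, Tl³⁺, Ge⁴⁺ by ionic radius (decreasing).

Electron counts and nuclear charges: Si⁴⁺: 10 e⁻, Z=14, Ge⁴⁺: 28 e⁻, Z=32, Sn⁴⁺: 46 e⁻, Z=50, Pb⁴⁺: 78 e⁻, Z=82, Tl³⁺: 78 e⁻, Z=81, Hg²⁺: 78 e⁻, Z=80, Au⁺: 78 e⁻, Z=79. Si⁴⁺ < Ge⁴⁺ (same group, 1 shell fewer); Ge⁴⁺ < Sn⁴⁺ (same group, 1 shell fewer); Sn⁴⁺ < Pb⁴⁺ (same group, 1 shell fewer); Pb⁴⁺ < Tl³⁺ (isoelectronic, higher Z=82 is smaller); Tl³⁺ < Hg²⁺ (isoelectronic, higher Z=81 is smaller); Hg²⁺ < Au⁺ (isoelectronic, higher Z=80 is smaller).

Au⁺ > Hg²⁺ > Tl³⁺ > Pb⁴⁺ > Sn⁴⁺ > Ge⁴⁺ > Si⁴⁺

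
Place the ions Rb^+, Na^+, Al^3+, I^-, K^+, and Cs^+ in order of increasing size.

Al^3+ < Na^+ < K^+ < Rb^+ < Cs^+ < I^-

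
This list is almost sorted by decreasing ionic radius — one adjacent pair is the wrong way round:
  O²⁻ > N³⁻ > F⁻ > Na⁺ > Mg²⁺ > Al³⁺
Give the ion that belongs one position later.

Scanning neighbour by neighbour, only O²⁻/N³⁻ violates a trend: both have 10 electrons but Z(O)=8 > Z(N)=7, so O²⁻ should be the smaller of the two. That makes O²⁻ the one sitting a position early relative to where it belongs.

O²⁻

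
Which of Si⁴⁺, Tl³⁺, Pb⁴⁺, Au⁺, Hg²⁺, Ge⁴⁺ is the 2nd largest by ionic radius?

Hg²⁺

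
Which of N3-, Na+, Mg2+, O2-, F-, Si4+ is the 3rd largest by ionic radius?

F-

These species are isoelectronic with 10 electrons. The only difference is the number of protons: Si4+ (Z=14), Mg2+ (Z=12), Na+ (Z=11), F- (Z=9), O2- (Z=8), N3- (Z=7). The strongest nuclear pull (Si4+) gives the smallest ion.
Ordering: Si4+ < Mg2+ < Na+ < F- < O2- < N3-. The 3rd largest is F-.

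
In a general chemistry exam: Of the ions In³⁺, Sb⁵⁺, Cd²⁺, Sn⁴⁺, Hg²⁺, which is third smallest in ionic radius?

First list Z and electron count for each: Sb⁵⁺ (Z=51, 46 e⁻), Sn⁴⁺ (Z=50, 46 e⁻), In³⁺ (Z=49, 46 e⁻), Cd²⁺ (Z=48, 46 e⁻), Hg²⁺ (Z=80, 78 e⁻). Sb⁵⁺ < Sn⁴⁺ (isoelectronic, higher Z=51 is smaller); Sn⁴⁺ < In³⁺ (isoelectronic, higher Z=50 is smaller); In³⁺ < Cd²⁺ (both 46 e⁻, Z=49>48); Cd²⁺ < Hg²⁺ (same group, period 5 vs 6).
That gives Sb⁵⁺ < Sn⁴⁺ < In³⁺ < Cd²⁺ < Hg²⁺. From the smallest end, number 3 is In³⁺.

In³⁺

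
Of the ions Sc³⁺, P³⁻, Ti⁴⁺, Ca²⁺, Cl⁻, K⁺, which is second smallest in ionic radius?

Isoelectronic series (18 e⁻ each). Size is set by nuclear charge: more protons means a smaller ion. Ti⁴⁺ (Z=22), Sc³⁺ (Z=21), Ca²⁺ (Z=20), K⁺ (Z=19), Cl⁻ (Z=17), P³⁻ (Z=15).
So the order is Ti⁴⁺ < Sc³⁺ < Ca²⁺ < K⁺ < Cl⁻ < P³⁻; the 2nd-smallest ion is Sc³⁺.

Sc³⁺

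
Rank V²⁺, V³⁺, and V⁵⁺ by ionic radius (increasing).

V⁵⁺ < V³⁺ < V²⁺

These are all V ions. Removing more electrons (higher positive charge) pulls the remaining electrons in closer, so V⁵⁺ is smallest and V²⁺ is largest.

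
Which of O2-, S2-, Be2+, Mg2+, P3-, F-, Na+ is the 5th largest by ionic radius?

Na+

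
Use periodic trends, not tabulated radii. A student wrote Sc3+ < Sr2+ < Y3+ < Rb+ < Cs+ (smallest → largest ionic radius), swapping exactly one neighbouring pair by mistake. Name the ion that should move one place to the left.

Check each adjacent pair. Sr2+ and Y3+ are reversed: they are isoelectronic (36 e⁻) and Y has more protons than Sr (39 vs 38), making Y3+ smaller. No other neighbouring pair contradicts the periodic trends, so Y3+ is the ion listed too late.

Y3+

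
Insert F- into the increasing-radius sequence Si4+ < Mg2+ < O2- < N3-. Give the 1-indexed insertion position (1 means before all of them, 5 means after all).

These species are isoelectronic with 10 electrons. The only difference is the number of protons: Si4+ (Z=14), Mg2+ (Z=12), F- (Z=9), O2- (Z=8), N3- (Z=7). The strongest nuclear pull (Si4+) gives the smallest ion.
Putting F- in gives Si4+ < Mg2+ < F- < O2- < N3-; it lands at slot 3.

3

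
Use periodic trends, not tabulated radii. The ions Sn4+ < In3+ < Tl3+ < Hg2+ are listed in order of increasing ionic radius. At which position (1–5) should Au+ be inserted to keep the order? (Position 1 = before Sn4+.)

5

Sn4+: 46 e⁻, Z=50, In3+: 46 e⁻, Z=49, Tl3+: 78 e⁻, Z=81, Hg2+: 78 e⁻, Z=80, Au+: 78 e⁻, Z=79. Sn4+ < In3+ (isoelectronic, higher Z=50 is smaller); In3+ < Tl3+ (same group, period 5 vs 6); Tl3+ < Hg2+ (isoelectronic, higher Z=81 is smaller); Hg2+ < Au+ (isoelectronic, higher Z=80 is smaller).
With Au+ included the full order is Sn4+ < In3+ < Tl3+ < Hg2+ < Au+, so it takes position 5.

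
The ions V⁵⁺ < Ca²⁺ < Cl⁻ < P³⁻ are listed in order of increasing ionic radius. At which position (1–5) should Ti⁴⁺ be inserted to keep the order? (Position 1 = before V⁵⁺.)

2

Isoelectronic series (18 e⁻ each). Size is set by nuclear charge: more protons means a smaller ion. V⁵⁺ (Z=23), Ti⁴⁺ (Z=22), Ca²⁺ (Z=20), Cl⁻ (Z=17), P³⁻ (Z=15).
Putting Ti⁴⁺ in gives V⁵⁺ < Ti⁴⁺ < Ca²⁺ < Cl⁻ < P³⁻; it lands at slot 2.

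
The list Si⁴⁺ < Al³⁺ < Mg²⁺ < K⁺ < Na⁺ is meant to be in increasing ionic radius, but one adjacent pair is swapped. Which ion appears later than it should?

Na⁺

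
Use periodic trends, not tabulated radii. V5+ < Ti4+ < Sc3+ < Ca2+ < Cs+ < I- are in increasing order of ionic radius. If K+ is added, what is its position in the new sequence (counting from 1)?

Tabulating Z and e⁻: V5+ has 18 e⁻ (Z=23), Ti4+ has 18 e⁻ (Z=22), Sc3+ has 18 e⁻ (Z=21), Ca2+ has 18 e⁻ (Z=20), K+ has 18 e⁻ (Z=19), Cs+ has 54 e⁻ (Z=55), I- has 54 e⁻ (Z=53). V5+ < Ti4+ (both 18 e⁻, Z=23>22); Ti4+ < Sc3+ (both 18 e⁻, Z=22>21); Sc3+ < Ca2+ (isoelectronic, higher Z=21 is smaller); Ca2+ < K+ (isoelectronic, higher Z=20 is smaller); K+ < Cs+ (same group, period 4 vs 6); Cs+ < I- (isoelectronic, higher Z=55 is smaller).
The complete sequence is V5+ < Ti4+ < Sc3+ < Ca2+ < K+ < Cs+ < I-. K+ sits at position 5.

5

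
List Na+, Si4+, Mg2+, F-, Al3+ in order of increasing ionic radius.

Each ion has 10 electrons. The ranking follows nuclear charge in reverse — greater Z gives a smaller radius. Si4+ (Z=14), Al3+ (Z=13), Mg2+ (Z=12), Na+ (Z=11), F- (Z=9).

Si4+ < Al3+ < Mg2+ < Na+ < F-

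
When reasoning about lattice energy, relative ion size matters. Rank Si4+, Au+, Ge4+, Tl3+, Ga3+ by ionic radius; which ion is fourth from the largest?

Ge4+

Electron counts and nuclear charges: Si4+ (Z=14, 10 e⁻), Ge4+ (Z=32, 28 e⁻), Ga3+ (Z=31, 28 e⁻), Tl3+ (Z=81, 78 e⁻), Au+ (Z=79, 78 e⁻). Si4+ < Ge4+ (same group, period 3 vs 4); Ge4+ < Ga3+ (isoelectronic, higher Z=32 is smaller); Ga3+ < Tl3+ (same group, 2 shells fewer); Tl3+ < Au+ (isoelectronic, higher Z=81 is smaller).
So the order is Si4+ < Ge4+ < Ga3+ < Tl3+ < Au+; the 4th-largest ion is Ge4+.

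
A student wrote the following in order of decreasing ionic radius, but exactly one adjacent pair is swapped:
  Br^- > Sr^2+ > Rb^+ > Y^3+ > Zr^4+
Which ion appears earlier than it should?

Sr^2+

Compare adjacent ions: both have 36 electrons but Z(Sr)=38 > Z(Rb)=37, so Sr^2+ should be the smaller of the two — yet in this decreasing list Sr^2+ sits before Rb^+. Nothing else is reversed, so Sr^2+ should move one place to the right.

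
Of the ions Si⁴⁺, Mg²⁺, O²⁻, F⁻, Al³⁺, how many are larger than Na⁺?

2

Isoelectronic series (10 e⁻ each). Size is set by nuclear charge: more protons means a smaller ion. Si⁴⁺ (Z=14), Al³⁺ (Z=13), Mg²⁺ (Z=12), Na⁺ (Z=11), F⁻ (Z=9), O²⁻ (Z=8).
Placing each against Na⁺: smaller — Si⁴⁺, Al³⁺, Mg²⁺; larger — F⁻, O²⁻. That's 2.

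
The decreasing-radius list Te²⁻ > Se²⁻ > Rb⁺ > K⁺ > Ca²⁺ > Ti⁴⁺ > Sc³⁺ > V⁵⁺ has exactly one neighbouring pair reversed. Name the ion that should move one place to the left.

Scanning neighbour by neighbour, only Ti⁴⁺/Sc³⁺ violates a trend: both have 18 electrons but Z(Ti)=22 > Z(Sc)=21, so Ti⁴⁺ should be the smaller of the two. That makes Sc³⁺ the one sitting a position late relative to where it belongs.

Sc³⁺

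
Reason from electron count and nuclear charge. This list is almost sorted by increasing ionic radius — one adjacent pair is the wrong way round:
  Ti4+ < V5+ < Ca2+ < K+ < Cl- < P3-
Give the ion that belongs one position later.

Compare adjacent ions: they are isoelectronic (18 e⁻) and V has more protons than Ti (23 vs 22), making V5+ smaller — yet in this increasing list Ti4+ sits before V5+. Nothing else is reversed, so Ti4+ should move one place to the right.

Ti4+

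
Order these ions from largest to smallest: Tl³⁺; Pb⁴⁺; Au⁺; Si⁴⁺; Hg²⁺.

Au⁺ > Hg²⁺ > Tl³⁺ > Pb⁴⁺ > Si⁴⁺

Tabulating Z and e⁻: Si⁴⁺ has 10 e⁻ (Z=14), Pb⁴⁺ has 78 e⁻ (Z=82), Tl³⁺ has 78 e⁻ (Z=81), Hg²⁺ has 78 e⁻ (Z=80), Au⁺ has 78 e⁻ (Z=79). Si⁴⁺ < Pb⁴⁺ (same group, period 3 vs 6); Pb⁴⁺ < Tl³⁺ (both 78 e⁻, Z=82>81); Tl³⁺ < Hg²⁺ (both 78 e⁻, Z=81>80); Hg²⁺ < Au⁺ (both 78 e⁻, Z=80>79).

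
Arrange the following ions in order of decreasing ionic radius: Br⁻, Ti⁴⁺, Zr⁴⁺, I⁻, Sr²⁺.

I⁻ > Br⁻ > Sr²⁺ > Zr⁴⁺ > Ti⁴⁺

Work out protons and electrons: Ti⁴⁺ has 18 e⁻ (Z=22), Zr⁴⁺ has 36 e⁻ (Z=40), Sr²⁺ has 36 e⁻ (Z=38), Br⁻ has 36 e⁻ (Z=35), I⁻ has 54 e⁻ (Z=53). Ti⁴⁺ < Zr⁴⁺ (same group, 1 shell fewer); Zr⁴⁺ < Sr²⁺ (both 36 e⁻, Z=40>38); Sr²⁺ < Br⁻ (both 36 e⁻, Z=38>35); Br⁻ < I⁻ (same group, period 4 vs 5).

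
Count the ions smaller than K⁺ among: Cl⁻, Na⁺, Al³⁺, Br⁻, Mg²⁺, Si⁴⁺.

4

Tabulating Z and e⁻: Si⁴⁺: 10 e⁻, Z=14, Al³⁺: 10 e⁻, Z=13, Mg²⁺: 10 e⁻, Z=12, Na⁺: 10 e⁻, Z=11, K⁺: 18 e⁻, Z=19, Cl⁻: 18 e⁻, Z=17, Br⁻: 36 e⁻, Z=35. Si⁴⁺ < Al³⁺ (isoelectronic, higher Z=14 is smaller); Al³⁺ < Mg²⁺ (both 10 e⁻, Z=13>12); Mg²⁺ < Na⁺ (both 10 e⁻, Z=12>11); Na⁺ < K⁺ (same group, 1 shell fewer); K⁺ < Cl⁻ (isoelectronic, higher Z=19 is smaller); Cl⁻ < Br⁻ (same group, period 3 vs 4).
Relative to K⁺, the ions that are smaller are Si⁴⁺, Al³⁺, Mg²⁺, Na⁺. So 4 are smaller.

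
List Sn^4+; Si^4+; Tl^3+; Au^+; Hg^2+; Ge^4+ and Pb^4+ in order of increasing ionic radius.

Tabulating Z and e⁻: Si^4+: 10 e⁻, Z=14, Ge^4+: 28 e⁻, Z=32, Sn^4+: 46 e⁻, Z=50, Pb^4+: 78 e⁻, Z=82, Tl^3+: 78 e⁻, Z=81, Hg^2+: 78 e⁻, Z=80, Au^+: 78 e⁻, Z=79. Si^4+ < Ge^4+ (same group, period 3 vs 4); Ge^4+ < Sn^4+ (same group, period 4 vs 5); Sn^4+ < Pb^4+ (same group, period 5 vs 6); Pb^4+ < Tl^3+ (both 78 e⁻, Z=82>81); Tl^3+ < Hg^2+ (both 78 e⁻, Z=81>80); Hg^2+ < Au^+ (isoelectronic, higher Z=80 is smaller).

Si^4+ < Ge^4+ < Sn^4+ < Pb^4+ < Tl^3+ < Hg^2+ < Au^+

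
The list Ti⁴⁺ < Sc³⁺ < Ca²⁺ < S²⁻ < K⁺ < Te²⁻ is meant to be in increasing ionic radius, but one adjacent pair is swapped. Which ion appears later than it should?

Compare adjacent ions: K⁺ and S²⁻ share 18 electrons; the higher nuclear charge on K (Z=19) contracts it more, so K⁺ < S²⁻ — yet in this increasing list S²⁻ sits before K⁺. Nothing else is reversed, so K⁺ should move one place to the left.

K⁺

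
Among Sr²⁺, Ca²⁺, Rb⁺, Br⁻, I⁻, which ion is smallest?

Work out protons and electrons: Ca²⁺ has 18 e⁻ (Z=20), Sr²⁺ has 36 e⁻ (Z=38), Rb⁺ has 36 e⁻ (Z=37), Br⁻ has 36 e⁻ (Z=35), I⁻ has 54 e⁻ (Z=53). Ca²⁺ < Sr²⁺ (same group, 1 shell fewer); Sr²⁺ < Rb⁺ (both 36 e⁻, Z=38>37); Rb⁺ < Br⁻ (both 36 e⁻, Z=37>35); Br⁻ < I⁻ (same group, period 4 vs 5).

Ca²⁺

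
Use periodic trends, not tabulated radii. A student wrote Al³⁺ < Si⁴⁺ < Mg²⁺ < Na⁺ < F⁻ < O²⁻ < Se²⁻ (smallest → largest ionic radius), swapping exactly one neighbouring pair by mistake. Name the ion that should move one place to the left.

Si⁴⁺

Check each adjacent pair. Al³⁺ and Si⁴⁺ are reversed: Si⁴⁺ and Al³⁺ share 10 electrons; the higher nuclear charge on Si (Z=14) contracts it more, so Si⁴⁺ < Al³⁺. No other neighbouring pair contradicts the periodic trends, so Si⁴⁺ is the ion listed too late.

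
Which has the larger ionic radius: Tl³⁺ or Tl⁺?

These are all Tl ions. Removing more electrons (higher positive charge) pulls the remaining electrons in closer, so Tl³⁺ is smallest and Tl⁺ is largest.

Tl⁺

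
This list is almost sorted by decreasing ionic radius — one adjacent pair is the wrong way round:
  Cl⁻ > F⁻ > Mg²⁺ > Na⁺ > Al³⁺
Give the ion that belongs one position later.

Scanning neighbour by neighbour, only Mg²⁺/Na⁺ violates a trend: they are isoelectronic (10 e⁻) and Mg has more protons than Na (12 vs 11), making Mg²⁺ smaller. That makes Mg²⁺ the one sitting a position early relative to where it belongs.

Mg²⁺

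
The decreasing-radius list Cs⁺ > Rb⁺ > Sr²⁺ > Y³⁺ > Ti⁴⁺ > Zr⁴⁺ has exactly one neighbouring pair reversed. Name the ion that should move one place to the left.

Zr⁴⁺

Scanning neighbour by neighbour, only Ti⁴⁺/Zr⁴⁺ violates a trend: both in group 4 with the same charge; Ti⁴⁺ (period 4) has the smaller radius. That makes Zr⁴⁺ the one sitting a position late relative to where it belongs.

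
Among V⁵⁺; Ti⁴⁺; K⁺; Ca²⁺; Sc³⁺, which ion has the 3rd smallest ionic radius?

These species are isoelectronic with 18 electrons. The only difference is the number of protons: V⁵⁺ (Z=23), Ti⁴⁺ (Z=22), Sc³⁺ (Z=21), Ca²⁺ (Z=20), K⁺ (Z=19). The strongest nuclear pull (V⁵⁺) gives the smallest ion.
So the order is V⁵⁺ < Ti⁴⁺ < Sc³⁺ < Ca²⁺ < K⁺; the 3rd-smallest ion is Sc³⁺.

Sc³⁺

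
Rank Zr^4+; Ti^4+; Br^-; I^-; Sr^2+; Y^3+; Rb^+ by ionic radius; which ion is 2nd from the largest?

Br^-

Ti^4+: 18 e⁻, Z=22, Zr^4+: 36 e⁻, Z=40, Y^3+: 36 e⁻, Z=39, Sr^2+: 36 e⁻, Z=38, Rb^+: 36 e⁻, Z=37, Br^-: 36 e⁻, Z=35, I^-: 54 e⁻, Z=53. Ti^4+ < Zr^4+ (same group, 1 shell fewer); Zr^4+ < Y^3+ (both 36 e⁻, Z=40>39); Y^3+ < Sr^2+ (isoelectronic, higher Z=39 is smaller); Sr^2+ < Rb^+ (both 36 e⁻, Z=38>37); Rb^+ < Br^- (both 36 e⁻, Z=37>35); Br^- < I^- (same group, period 4 vs 5).
That gives Ti^4+ < Zr^4+ < Y^3+ < Sr^2+ < Rb^+ < Br^- < I^-. From the largest end, number 2 is Br^-.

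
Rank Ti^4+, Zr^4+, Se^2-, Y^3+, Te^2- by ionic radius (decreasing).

Electron counts and nuclear charges: Ti^4+ (Z=22, 18 e⁻), Zr^4+ (Z=40, 36 e⁻), Y^3+ (Z=39, 36 e⁻), Se^2- (Z=34, 36 e⁻), Te^2- (Z=52, 54 e⁻). Ti^4+ < Zr^4+ (same group, 1 shell fewer); Zr^4+ < Y^3+ (both 36 e⁻, Z=40>39); Y^3+ < Se^2- (isoelectronic, higher Z=39 is smaller); Se^2- < Te^2- (same group, 1 shell fewer).

Te^2- > Se^2- > Y^3+ > Zr^4+ > Ti^4+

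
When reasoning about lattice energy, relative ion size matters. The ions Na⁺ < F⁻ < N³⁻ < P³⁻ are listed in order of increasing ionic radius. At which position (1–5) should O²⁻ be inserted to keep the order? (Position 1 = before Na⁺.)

3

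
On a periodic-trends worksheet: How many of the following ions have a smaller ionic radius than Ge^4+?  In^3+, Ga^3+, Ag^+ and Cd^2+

Electron counts and nuclear charges: Ge^4+: 28 e⁻, Z=32, Ga^3+: 28 e⁻, Z=31, In^3+: 46 e⁻, Z=49, Cd^2+: 46 e⁻, Z=48, Ag^+: 46 e⁻, Z=47. Ge^4+ < Ga^3+ (isoelectronic, higher Z=32 is smaller); Ga^3+ < In^3+ (same group, 1 shell fewer); In^3+ < Cd^2+ (isoelectronic, higher Z=49 is smaller); Cd^2+ < Ag^+ (both 46 e⁻, Z=48>47).
Ordering all of them (including Ge^4+) by radius gives Ge^4+ < Ga^3+ < In^3+ < Cd^2+ < Ag^+. So 0 are smaller.

0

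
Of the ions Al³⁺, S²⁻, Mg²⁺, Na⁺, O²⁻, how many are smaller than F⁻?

3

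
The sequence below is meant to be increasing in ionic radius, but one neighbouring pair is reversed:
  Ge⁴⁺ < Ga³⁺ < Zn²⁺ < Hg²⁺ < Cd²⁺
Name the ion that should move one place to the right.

Hg²⁺

Compare adjacent ions: Cd²⁺ and Hg²⁺ are in one column with the same charge; the lighter period-5 ion has one fewer shell and is smaller — yet in this increasing list Hg²⁺ sits before Cd²⁺. Nothing else is reversed, so Hg²⁺ should move one place to the right.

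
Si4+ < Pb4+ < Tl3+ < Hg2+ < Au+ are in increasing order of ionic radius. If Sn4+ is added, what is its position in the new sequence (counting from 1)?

Si4+: 10 e⁻, Z=14, Sn4+: 46 e⁻, Z=50, Pb4+: 78 e⁻, Z=82, Tl3+: 78 e⁻, Z=81, Hg2+: 78 e⁻, Z=80, Au+: 78 e⁻, Z=79. Si4+ < Sn4+ (same group, 2 shells fewer); Sn4+ < Pb4+ (same group, 1 shell fewer); Pb4+ < Tl3+ (both 78 e⁻, Z=82>81); Tl3+ < Hg2+ (isoelectronic, higher Z=81 is smaller); Hg2+ < Au+ (both 78 e⁻, Z=80>79).
With Sn4+ included the full order is Si4+ < Sn4+ < Pb4+ < Tl3+ < Hg2+ < Au+, so it takes position 2.

2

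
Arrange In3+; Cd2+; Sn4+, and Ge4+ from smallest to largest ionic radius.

First list Z and electron count for each: Ge4+: 28 e⁻, Z=32, Sn4+: 46 e⁻, Z=50, In3+: 46 e⁻, Z=49, Cd2+: 46 e⁻, Z=48. Ge4+ < Sn4+ (same group, 1 shell fewer); Sn4+ < In3+ (isoelectronic, higher Z=50 is smaller); In3+ < Cd2+ (both 46 e⁻, Z=49>48).

Ge4+ < Sn4+ < In3+ < Cd2+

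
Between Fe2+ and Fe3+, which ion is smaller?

Fe3+

These are all Fe ions. Removing more electrons (higher positive charge) pulls the remaining electrons in closer, so Fe3+ is smallest and Fe2+ is largest.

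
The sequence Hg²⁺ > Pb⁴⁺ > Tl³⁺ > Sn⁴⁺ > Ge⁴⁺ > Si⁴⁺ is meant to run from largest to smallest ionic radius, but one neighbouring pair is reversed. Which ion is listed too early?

Pb⁴⁺

Compare adjacent ions: they are isoelectronic (78 e⁻) and Pb has more protons than Tl (82 vs 81), making Pb⁴⁺ smaller — yet in this decreasing list Pb⁴⁺ sits before Tl³⁺. Nothing else is reversed, so Pb⁴⁺ should move one place to the right.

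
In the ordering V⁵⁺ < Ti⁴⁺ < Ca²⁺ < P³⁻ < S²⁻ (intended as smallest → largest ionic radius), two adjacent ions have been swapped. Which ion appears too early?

Compare adjacent ions: they are isoelectronic (18 e⁻) and S has more protons than P (16 vs 15), making S²⁻ smaller — yet in this increasing list P³⁻ sits before S²⁻. Nothing else is reversed, so P³⁻ should move one place to the right.

P³⁻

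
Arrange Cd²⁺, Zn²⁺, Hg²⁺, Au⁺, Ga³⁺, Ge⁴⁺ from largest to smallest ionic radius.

Au⁺ > Hg²⁺ > Cd²⁺ > Zn²⁺ > Ga³⁺ > Ge⁴⁺

Tabulating Z and e⁻: Ge⁴⁺: 28 e⁻, Z=32, Ga³⁺: 28 e⁻, Z=31, Zn²⁺: 28 e⁻, Z=30, Cd²⁺: 46 e⁻, Z=48, Hg²⁺: 78 e⁻, Z=80, Au⁺: 78 e⁻, Z=79. Ge⁴⁺ < Ga³⁺ (both 28 e⁻, Z=32>31); Ga³⁺ < Zn²⁺ (both 28 e⁻, Z=31>30); Zn²⁺ < Cd²⁺ (same group, 1 shell fewer); Cd²⁺ < Hg²⁺ (same group, 1 shell fewer); Hg²⁺ < Au⁺ (both 78 e⁻, Z=80>79).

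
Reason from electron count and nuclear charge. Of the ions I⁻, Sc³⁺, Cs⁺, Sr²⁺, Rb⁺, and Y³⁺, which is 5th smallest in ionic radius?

Sc³⁺: 18 e⁻, Z=21, Y³⁺: 36 e⁻, Z=39, Sr²⁺: 36 e⁻, Z=38, Rb⁺: 36 e⁻, Z=37, Cs⁺: 54 e⁻, Z=55, I⁻: 54 e⁻, Z=53. Sc³⁺ < Y³⁺ (same group, 1 shell fewer); Y³⁺ < Sr²⁺ (isoelectronic, higher Z=39 is smaller); Sr²⁺ < Rb⁺ (isoelectronic, higher Z=38 is smaller); Rb⁺ < Cs⁺ (same group, period 5 vs 6); Cs⁺ < I⁻ (both 54 e⁻, Z=55>53).
That gives Sc³⁺ < Y³⁺ < Sr²⁺ < Rb⁺ < Cs⁺ < I⁻. From the smallest end, number 5 is Cs⁺.

Cs⁺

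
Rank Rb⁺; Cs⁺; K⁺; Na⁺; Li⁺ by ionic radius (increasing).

Li⁺ < Na⁺ < K⁺ < Rb⁺ < Cs⁺

All are in the same group with charge +1. Radius grows down the group as n (the outermost shell) increases.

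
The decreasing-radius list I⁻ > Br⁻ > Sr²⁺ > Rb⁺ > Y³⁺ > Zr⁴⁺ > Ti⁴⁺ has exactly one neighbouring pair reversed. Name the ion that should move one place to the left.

Rb⁺

The pair Sr²⁺, Rb⁺ is the wrong way round — they are isoelectronic (36 e⁻) and Sr has more protons than Rb (38 vs 37), making Sr²⁺ smaller. All other adjacent pairs agree with periodic trends, so Rb⁺ is the misplaced ion.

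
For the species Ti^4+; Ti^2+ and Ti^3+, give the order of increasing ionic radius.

For a single element, ionic radius drops as positive charge rises — Ti^4+ < Ti^2+.

Ti^4+ < Ti^3+ < Ti^2+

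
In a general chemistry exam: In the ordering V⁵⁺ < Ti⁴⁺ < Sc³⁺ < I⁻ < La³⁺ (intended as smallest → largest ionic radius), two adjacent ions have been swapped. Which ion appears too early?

I⁻

Check each adjacent pair. I⁻ and La³⁺ are reversed: they are isoelectronic (54 e⁻) and La has more protons than I (57 vs 53), making La³⁺ smaller. No other neighbouring pair contradicts the periodic trends, so I⁻ is the ion listed too early.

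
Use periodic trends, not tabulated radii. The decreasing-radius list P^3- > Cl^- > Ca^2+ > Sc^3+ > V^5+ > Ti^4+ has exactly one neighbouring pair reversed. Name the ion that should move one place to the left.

Ti^4+

Scanning neighbour by neighbour, only V^5+/Ti^4+ violates a trend: V^5+ and Ti^4+ share 18 electrons; the higher nuclear charge on V (Z=23) contracts it more, so V^5+ < Ti^4+. That makes Ti^4+ the one sitting a position late relative to where it belongs.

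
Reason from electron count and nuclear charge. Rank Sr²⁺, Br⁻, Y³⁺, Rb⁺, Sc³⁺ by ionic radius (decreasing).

Work out protons and electrons: Sc³⁺ has 18 e⁻ (Z=21), Y³⁺ has 36 e⁻ (Z=39), Sr²⁺ has 36 e⁻ (Z=38), Rb⁺ has 36 e⁻ (Z=37), Br⁻ has 36 e⁻ (Z=35). Sc³⁺ < Y³⁺ (same group, 1 shell fewer); Y³⁺ < Sr²⁺ (both 36 e⁻, Z=39>38); Sr²⁺ < Rb⁺ (both 36 e⁻, Z=38>37); Rb⁺ < Br⁻ (isoelectronic, higher Z=37 is smaller).

Br⁻ > Rb⁺ > Sr²⁺ > Y³⁺ > Sc³⁺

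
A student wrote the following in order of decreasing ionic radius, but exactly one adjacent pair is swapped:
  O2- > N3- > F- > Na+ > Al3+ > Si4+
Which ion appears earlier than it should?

O2-

The pair O2-, N3- is the wrong way round — both have 10 electrons but Z(O)=8 > Z(N)=7, so O2- should be the smaller of the two. All other adjacent pairs agree with periodic trends, so O2- is the misplaced ion.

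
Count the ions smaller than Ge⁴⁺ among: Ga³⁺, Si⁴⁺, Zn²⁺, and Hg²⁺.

Work out protons and electrons: Si⁴⁺: 10 e⁻, Z=14, Ge⁴⁺: 28 e⁻, Z=32, Ga³⁺: 28 e⁻, Z=31, Zn²⁺: 28 e⁻, Z=30, Hg²⁺: 78 e⁻, Z=80. Si⁴⁺ < Ge⁴⁺ (same group, 1 shell fewer); Ge⁴⁺ < Ga³⁺ (isoelectronic, higher Z=32 is smaller); Ga³⁺ < Zn²⁺ (both 28 e⁻, Z=31>30); Zn²⁺ < Hg²⁺ (same group, 2 shells fewer).
Overall: Si⁴⁺ < Ge⁴⁺ < Ga³⁺ < Zn²⁺ < Hg²⁺. Ge⁴⁺ has 1 below it and 3 above. Count: 1.

1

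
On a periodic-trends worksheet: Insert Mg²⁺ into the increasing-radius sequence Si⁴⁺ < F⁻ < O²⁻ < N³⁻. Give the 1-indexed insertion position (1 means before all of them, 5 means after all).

2

All of these have 10 electrons (isoelectronic). With the same electron cloud, the ion with the most protons pulls it in tightest. Nuclear charges: Si⁴⁺ (Z=14), Mg²⁺ (Z=12), F⁻ (Z=9), O²⁻ (Z=8), N³⁻ (Z=7). Highest Z is smallest.
Putting Mg²⁺ in gives Si⁴⁺ < Mg²⁺ < F⁻ < O²⁻ < N³⁻; it lands at slot 2.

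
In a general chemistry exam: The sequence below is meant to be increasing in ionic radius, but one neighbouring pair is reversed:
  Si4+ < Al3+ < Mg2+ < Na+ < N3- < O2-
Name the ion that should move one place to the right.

N3-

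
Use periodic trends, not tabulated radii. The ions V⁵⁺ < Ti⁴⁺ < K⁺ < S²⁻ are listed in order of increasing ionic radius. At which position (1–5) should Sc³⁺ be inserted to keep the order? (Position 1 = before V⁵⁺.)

These species are isoelectronic with 18 electrons. The only difference is the number of protons: V⁵⁺ (Z=23), Ti⁴⁺ (Z=22), Sc³⁺ (Z=21), K⁺ (Z=19), S²⁻ (Z=16). The strongest nuclear pull (V⁵⁺) gives the smallest ion.
With Sc³⁺ included the full order is V⁵⁺ < Ti⁴⁺ < Sc³⁺ < K⁺ < S²⁻, so it takes position 3.

3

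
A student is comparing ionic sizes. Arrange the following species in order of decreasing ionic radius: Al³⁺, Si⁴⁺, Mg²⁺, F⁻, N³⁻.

These species are isoelectronic with 10 electrons. The only difference is the number of protons: Si⁴⁺ (Z=14), Al³⁺ (Z=13), Mg²⁺ (Z=12), F⁻ (Z=9), N³⁻ (Z=7). The strongest nuclear pull (Si⁴⁺) gives the smallest ion.

N³⁻ > F⁻ > Mg²⁺ > Al³⁺ > Si⁴⁺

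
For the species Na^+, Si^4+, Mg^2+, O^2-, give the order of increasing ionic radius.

Si^4+ < Mg^2+ < Na^+ < O^2-

Isoelectronic series (10 e⁻ each). Size is set by nuclear charge: more protons means a smaller ion. Si^4+ (Z=14), Mg^2+ (Z=12), Na^+ (Z=11), O^2- (Z=8).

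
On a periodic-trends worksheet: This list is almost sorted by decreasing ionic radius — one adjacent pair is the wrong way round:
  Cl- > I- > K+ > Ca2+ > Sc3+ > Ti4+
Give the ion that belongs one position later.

Compare adjacent ions: same group and charge — period 3 sits above period 5, so Cl- is smaller — yet in this decreasing list Cl- sits before I-. Nothing else is reversed, so Cl- should move one place to the right.

Cl-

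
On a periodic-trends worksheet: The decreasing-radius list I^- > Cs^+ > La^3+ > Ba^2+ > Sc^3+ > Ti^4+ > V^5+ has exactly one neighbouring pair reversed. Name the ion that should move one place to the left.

The pair La^3+, Ba^2+ is the wrong way round — they are isoelectronic (54 e⁻) and La has more protons than Ba (57 vs 56), making La^3+ smaller. All other adjacent pairs agree with periodic trends, so Ba^2+ is the misplaced ion.

Ba^2+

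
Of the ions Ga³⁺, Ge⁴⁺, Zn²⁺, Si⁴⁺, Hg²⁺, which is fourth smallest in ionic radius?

Electron counts and nuclear charges: Si⁴⁺ (Z=14, 10 e⁻), Ge⁴⁺ (Z=32, 28 e⁻), Ga³⁺ (Z=31, 28 e⁻), Zn²⁺ (Z=30, 28 e⁻), Hg²⁺ (Z=80, 78 e⁻). Si⁴⁺ < Ge⁴⁺ (same group, period 3 vs 4); Ge⁴⁺ < Ga³⁺ (both 28 e⁻, Z=32>31); Ga³⁺ < Zn²⁺ (isoelectronic, higher Z=31 is smaller); Zn²⁺ < Hg²⁺ (same group, 2 shells fewer).
That gives Si⁴⁺ < Ge⁴⁺ < Ga³⁺ < Zn²⁺ < Hg²⁺. From the smallest end, number 4 is Zn²⁺.

Zn²⁺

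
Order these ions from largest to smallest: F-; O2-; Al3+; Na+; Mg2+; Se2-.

Al3+: 10 e⁻, Z=13, Mg2+: 10 e⁻, Z=12, Na+: 10 e⁻, Z=11, F-: 10 e⁻, Z=9, O2-: 10 e⁻, Z=8, Se2-: 36 e⁻, Z=34. Al3+ < Mg2+ (isoelectronic, higher Z=13 is smaller); Mg2+ < Na+ (both 10 e⁻, Z=12>11); Na+ < F- (both 10 e⁻, Z=11>9); F- < O2- (isoelectronic, higher Z=9 is smaller); O2- < Se2- (same group, period 2 vs 4).

Se2- > O2- > F- > Na+ > Mg2+ > Al3+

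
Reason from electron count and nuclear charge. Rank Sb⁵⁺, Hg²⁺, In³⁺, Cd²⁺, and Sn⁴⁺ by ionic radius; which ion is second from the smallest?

Work out protons and electrons: Sb⁵⁺ has 46 e⁻ (Z=51), Sn⁴⁺ has 46 e⁻ (Z=50), In³⁺ has 46 e⁻ (Z=49), Cd²⁺ has 46 e⁻ (Z=48), Hg²⁺ has 78 e⁻ (Z=80). Sb⁵⁺ < Sn⁴⁺ (both 46 e⁻, Z=51>50); Sn⁴⁺ < In³⁺ (isoelectronic, higher Z=50 is smaller); In³⁺ < Cd²⁺ (both 46 e⁻, Z=49>48); Cd²⁺ < Hg²⁺ (same group, 1 shell fewer).
Full ascending order: Sb⁵⁺ < Sn⁴⁺ < In³⁺ < Cd²⁺ < Hg²⁺. Counting from the smallest, position 2 is Sn⁴⁺.

Sn⁴⁺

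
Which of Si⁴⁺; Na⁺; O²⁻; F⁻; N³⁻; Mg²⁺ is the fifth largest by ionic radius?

All of these have 10 electrons (isoelectronic). With the same electron cloud, the ion with the most protons pulls it in tightest. Nuclear charges: Si⁴⁺ (Z=14), Mg²⁺ (Z=12), Na⁺ (Z=11), F⁻ (Z=9), O²⁻ (Z=8), N³⁻ (Z=7). Highest Z is smallest.
Ordering: Si⁴⁺ < Mg²⁺ < Na⁺ < F⁻ < O²⁻ < N³⁻. The fifth largest is Mg²⁺.

Mg²⁺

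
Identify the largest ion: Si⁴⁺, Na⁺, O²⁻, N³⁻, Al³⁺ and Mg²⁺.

N³⁻

These species are isoelectronic with 10 electrons. The only difference is the number of protons: Si⁴⁺ (Z=14), Al³⁺ (Z=13), Mg²⁺ (Z=12), Na⁺ (Z=11), O²⁻ (Z=8), N³⁻ (Z=7). The strongest nuclear pull (Si⁴⁺) gives the smallest ion.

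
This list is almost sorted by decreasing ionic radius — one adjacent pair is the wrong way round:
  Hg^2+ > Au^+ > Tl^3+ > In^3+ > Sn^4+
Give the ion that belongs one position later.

Hg^2+

Scanning neighbour by neighbour, only Hg^2+/Au^+ violates a trend: Hg^2+ and Au^+ share 78 electrons; the higher nuclear charge on Hg (Z=80) contracts it more, so Hg^2+ < Au^+. That makes Hg^2+ the one sitting a position early relative to where it belongs.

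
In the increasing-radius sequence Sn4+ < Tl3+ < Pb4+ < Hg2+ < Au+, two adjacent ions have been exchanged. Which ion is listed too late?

Compare adjacent ions: Pb4+ and Tl3+ share 78 electrons; the higher nuclear charge on Pb (Z=82) contracts it more, so Pb4+ < Tl3+ — yet in this increasing list Tl3+ sits before Pb4+. Nothing else is reversed, so Pb4+ should move one place to the left.

Pb4+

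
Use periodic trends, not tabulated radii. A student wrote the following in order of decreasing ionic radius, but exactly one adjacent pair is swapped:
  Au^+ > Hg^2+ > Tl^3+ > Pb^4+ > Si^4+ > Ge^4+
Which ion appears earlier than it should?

The pair Si^4+, Ge^4+ is the wrong way round — Si^4+ and Ge^4+ are in one column with the same charge; the lighter period-3 ion has one fewer shell and is smaller. All other adjacent pairs agree with periodic trends, so Si^4+ is the misplaced ion.

Si^4+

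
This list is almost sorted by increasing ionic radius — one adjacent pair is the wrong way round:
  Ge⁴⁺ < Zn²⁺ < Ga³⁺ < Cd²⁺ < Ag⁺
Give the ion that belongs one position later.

Zn²⁺

Scanning neighbour by neighbour, only Zn²⁺/Ga³⁺ violates a trend: Ga³⁺ and Zn²⁺ share 28 electrons; the higher nuclear charge on Ga (Z=31) contracts it more, so Ga³⁺ < Zn²⁺. That makes Zn²⁺ the one sitting a position early relative to where it belongs.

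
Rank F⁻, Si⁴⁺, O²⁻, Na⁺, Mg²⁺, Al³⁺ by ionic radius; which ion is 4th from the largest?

Mg²⁺

All of these have 10 electrons (isoelectronic). With the same electron cloud, the ion with the most protons pulls it in tightest. Nuclear charges: Si⁴⁺ (Z=14), Al³⁺ (Z=13), Mg²⁺ (Z=12), Na⁺ (Z=11), F⁻ (Z=9), O²⁻ (Z=8). Highest Z is smallest.
So the order is Si⁴⁺ < Al³⁺ < Mg²⁺ < Na⁺ < F⁻ < O²⁻; the 4th-largest ion is Mg²⁺.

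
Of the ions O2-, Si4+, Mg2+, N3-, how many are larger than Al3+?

3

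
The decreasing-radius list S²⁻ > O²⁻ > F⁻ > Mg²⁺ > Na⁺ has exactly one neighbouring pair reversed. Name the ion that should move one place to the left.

Na⁺

Compare adjacent ions: they are isoelectronic (10 e⁻) and Mg has more protons than Na (12 vs 11), making Mg²⁺ smaller — yet in this decreasing list Mg²⁺ sits before Na⁺. Nothing else is reversed, so Na⁺ should move one place to the left.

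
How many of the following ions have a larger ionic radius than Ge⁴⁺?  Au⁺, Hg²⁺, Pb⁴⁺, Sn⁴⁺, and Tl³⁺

5

First list Z and electron count for each: Ge⁴⁺: 28 e⁻, Z=32, Sn⁴⁺: 46 e⁻, Z=50, Pb⁴⁺: 78 e⁻, Z=82, Tl³⁺: 78 e⁻, Z=81, Hg²⁺: 78 e⁻, Z=80, Au⁺: 78 e⁻, Z=79. Ge⁴⁺ < Sn⁴⁺ (same group, period 4 vs 5); Sn⁴⁺ < Pb⁴⁺ (same group, period 5 vs 6); Pb⁴⁺ < Tl³⁺ (both 78 e⁻, Z=82>81); Tl³⁺ < Hg²⁺ (both 78 e⁻, Z=81>80); Hg²⁺ < Au⁺ (both 78 e⁻, Z=80>79).
Relative to Ge⁴⁺, the ions that are larger are Sn⁴⁺, Pb⁴⁺, Tl³⁺, Hg²⁺, Au⁺. So 5 are larger.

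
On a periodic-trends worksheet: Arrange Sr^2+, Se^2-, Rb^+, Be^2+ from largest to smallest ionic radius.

Se^2- > Rb^+ > Sr^2+ > Be^2+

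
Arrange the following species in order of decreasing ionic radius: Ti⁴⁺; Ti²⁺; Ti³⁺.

For a single element, ionic radius drops as positive charge rises — Ti⁴⁺ < Ti²⁺.

Ti²⁺ > Ti³⁺ > Ti⁴⁺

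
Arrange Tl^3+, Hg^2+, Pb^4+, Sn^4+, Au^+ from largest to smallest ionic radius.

Au^+ > Hg^2+ > Tl^3+ > Pb^4+ > Sn^4+

Work out protons and electrons: Sn^4+: 46 e⁻, Z=50, Pb^4+: 78 e⁻, Z=82, Tl^3+: 78 e⁻, Z=81, Hg^2+: 78 e⁻, Z=80, Au^+: 78 e⁻, Z=79. Sn^4+ < Pb^4+ (same group, 1 shell fewer); Pb^4+ < Tl^3+ (both 78 e⁻, Z=82>81); Tl^3+ < Hg^2+ (both 78 e⁻, Z=81>80); Hg^2+ < Au^+ (isoelectronic, higher Z=80 is smaller).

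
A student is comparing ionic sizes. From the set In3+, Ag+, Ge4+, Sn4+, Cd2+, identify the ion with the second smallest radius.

Sn4+

Electron counts and nuclear charges: Ge4+ (Z=32, 28 e⁻), Sn4+ (Z=50, 46 e⁻), In3+ (Z=49, 46 e⁻), Cd2+ (Z=48, 46 e⁻), Ag+ (Z=47, 46 e⁻). Ge4+ < Sn4+ (same group, period 4 vs 5); Sn4+ < In3+ (both 46 e⁻, Z=50>49); In3+ < Cd2+ (both 46 e⁻, Z=49>48); Cd2+ < Ag+ (isoelectronic, higher Z=48 is smaller).
Ordering: Ge4+ < Sn4+ < In3+ < Cd2+ < Ag+. The second smallest is Sn4+.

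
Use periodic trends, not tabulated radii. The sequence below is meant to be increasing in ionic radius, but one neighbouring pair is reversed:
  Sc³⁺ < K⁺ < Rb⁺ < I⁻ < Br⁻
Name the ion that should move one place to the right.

Compare adjacent ions: both in group 17 with the same charge; Br⁻ (period 4) has the smaller radius — yet in this increasing list I⁻ sits before Br⁻. Nothing else is reversed, so I⁻ should move one place to the right.

I⁻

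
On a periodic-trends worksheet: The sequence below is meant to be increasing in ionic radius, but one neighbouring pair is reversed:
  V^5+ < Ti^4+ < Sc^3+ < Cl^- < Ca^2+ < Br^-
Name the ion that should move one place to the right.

Cl^-

The pair Cl^-, Ca^2+ is the wrong way round — both have 18 electrons but Z(Ca)=20 > Z(Cl)=17, so Ca^2+ should be the smaller of the two. All other adjacent pairs agree with periodic trends, so Cl^- is the misplaced ion.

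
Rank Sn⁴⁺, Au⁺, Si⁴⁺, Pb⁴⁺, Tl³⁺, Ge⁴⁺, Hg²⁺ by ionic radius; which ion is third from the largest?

Tl³⁺

Tabulating Z and e⁻: Si⁴⁺: 10 e⁻, Z=14, Ge⁴⁺: 28 e⁻, Z=32, Sn⁴⁺: 46 e⁻, Z=50, Pb⁴⁺: 78 e⁻, Z=82, Tl³⁺: 78 e⁻, Z=81, Hg²⁺: 78 e⁻, Z=80, Au⁺: 78 e⁻, Z=79. Si⁴⁺ < Ge⁴⁺ (same group, 1 shell fewer); Ge⁴⁺ < Sn⁴⁺ (same group, period 4 vs 5); Sn⁴⁺ < Pb⁴⁺ (same group, period 5 vs 6); Pb⁴⁺ < Tl³⁺ (both 78 e⁻, Z=82>81); Tl³⁺ < Hg²⁺ (isoelectronic, higher Z=81 is smaller); Hg²⁺ < Au⁺ (both 78 e⁻, Z=80>79).
Ordering: Si⁴⁺ < Ge⁴⁺ < Sn⁴⁺ < Pb⁴⁺ < Tl³⁺ < Hg²⁺ < Au⁺. The third largest is Tl³⁺.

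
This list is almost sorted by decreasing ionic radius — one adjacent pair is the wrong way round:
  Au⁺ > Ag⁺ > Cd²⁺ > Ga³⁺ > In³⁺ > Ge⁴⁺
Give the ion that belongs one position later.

Check each adjacent pair. Ga³⁺ and In³⁺ are reversed: same group and charge — period 4 sits above period 5, so Ga³⁺ is smaller. No other neighbouring pair contradicts the periodic trends, so Ga³⁺ is the ion listed too early.

Ga³⁺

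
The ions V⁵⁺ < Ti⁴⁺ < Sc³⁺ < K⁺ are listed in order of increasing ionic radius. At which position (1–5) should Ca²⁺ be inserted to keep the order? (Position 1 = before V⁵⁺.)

Each ion has 18 electrons. The ranking follows nuclear charge in reverse — greater Z gives a smaller radius. V⁵⁺ (Z=23), Ti⁴⁺ (Z=22), Sc³⁺ (Z=21), Ca²⁺ (Z=20), K⁺ (Z=19).
The complete sequence is V⁵⁺ < Ti⁴⁺ < Sc³⁺ < Ca²⁺ < K⁺. Ca²⁺ sits at position 4.

4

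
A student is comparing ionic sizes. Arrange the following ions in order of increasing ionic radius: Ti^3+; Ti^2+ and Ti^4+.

These are all Ti ions. Removing more electrons (higher positive charge) pulls the remaining electrons in closer, so Ti^4+ is smallest and Ti^2+ is largest.

Ti^4+ < Ti^3+ < Ti^2+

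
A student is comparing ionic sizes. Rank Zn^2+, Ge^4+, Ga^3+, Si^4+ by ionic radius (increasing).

Si^4+ < Ge^4+ < Ga^3+ < Zn^2+

Si^4+ has 10 e⁻ (Z=14), Ge^4+ has 28 e⁻ (Z=32), Ga^3+ has 28 e⁻ (Z=31), Zn^2+ has 28 e⁻ (Z=30). Si^4+ < Ge^4+ (same group, 1 shell fewer); Ge^4+ < Ga^3+ (both 28 e⁻, Z=32>31); Ga^3+ < Zn^2+ (both 28 e⁻, Z=31>30).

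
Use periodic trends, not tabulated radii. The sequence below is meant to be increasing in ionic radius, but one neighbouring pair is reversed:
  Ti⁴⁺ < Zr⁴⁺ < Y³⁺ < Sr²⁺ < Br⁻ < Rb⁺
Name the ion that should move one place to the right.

Compare adjacent ions: they are isoelectronic (36 e⁻) and Rb has more protons than Br (37 vs 35), making Rb⁺ smaller — yet in this increasing list Br⁻ sits before Rb⁺. Nothing else is reversed, so Br⁻ should move one place to the right.

Br⁻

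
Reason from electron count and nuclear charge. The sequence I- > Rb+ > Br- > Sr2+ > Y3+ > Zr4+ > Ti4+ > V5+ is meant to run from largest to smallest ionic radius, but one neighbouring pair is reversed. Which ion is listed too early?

Rb+

Scanning neighbour by neighbour, only Rb+/Br- violates a trend: they are isoelectronic (36 e⁻) and Rb has more protons than Br (37 vs 35), making Rb+ smaller. That makes Rb+ the one sitting a position early relative to where it belongs.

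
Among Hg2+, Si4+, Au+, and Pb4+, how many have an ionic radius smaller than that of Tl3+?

2

First list Z and electron count for each: Si4+: 10 e⁻, Z=14, Pb4+: 78 e⁻, Z=82, Tl3+: 78 e⁻, Z=81, Hg2+: 78 e⁻, Z=80, Au+: 78 e⁻, Z=79. Si4+ < Pb4+ (same group, period 3 vs 6); Pb4+ < Tl3+ (both 78 e⁻, Z=82>81); Tl3+ < Hg2+ (both 78 e⁻, Z=81>80); Hg2+ < Au+ (isoelectronic, higher Z=80 is smaller).
Ordering all of them (including Tl3+) by radius gives Si4+ < Pb4+ < Tl3+ < Hg2+ < Au+. So 2 are smaller.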